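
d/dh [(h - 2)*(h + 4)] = 2*h + 2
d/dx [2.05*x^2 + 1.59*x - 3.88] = 4.1*x + 1.59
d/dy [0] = 0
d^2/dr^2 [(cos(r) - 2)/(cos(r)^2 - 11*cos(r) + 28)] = (-9*(1 - cos(2*r))^2*cos(r)/4 - 3*(1 - cos(2*r))^2/4 - 251*cos(r)/2 - 154*cos(2*r) + 24*cos(3*r) + cos(5*r)/2 + 93)/((cos(r) - 7)^3*(cos(r) - 4)^3)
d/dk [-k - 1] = -1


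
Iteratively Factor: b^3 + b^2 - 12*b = (b - 3)*(b^2 + 4*b) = b*(b - 3)*(b + 4)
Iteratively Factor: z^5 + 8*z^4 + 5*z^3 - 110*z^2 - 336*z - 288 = (z + 3)*(z^4 + 5*z^3 - 10*z^2 - 80*z - 96) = (z - 4)*(z + 3)*(z^3 + 9*z^2 + 26*z + 24) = (z - 4)*(z + 3)^2*(z^2 + 6*z + 8) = (z - 4)*(z + 3)^2*(z + 4)*(z + 2)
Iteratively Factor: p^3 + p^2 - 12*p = (p + 4)*(p^2 - 3*p) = p*(p + 4)*(p - 3)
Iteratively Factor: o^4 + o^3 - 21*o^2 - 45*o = (o + 3)*(o^3 - 2*o^2 - 15*o) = (o + 3)^2*(o^2 - 5*o) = o*(o + 3)^2*(o - 5)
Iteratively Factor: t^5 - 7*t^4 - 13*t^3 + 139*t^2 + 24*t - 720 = (t + 3)*(t^4 - 10*t^3 + 17*t^2 + 88*t - 240) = (t - 5)*(t + 3)*(t^3 - 5*t^2 - 8*t + 48) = (t - 5)*(t - 4)*(t + 3)*(t^2 - t - 12) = (t - 5)*(t - 4)^2*(t + 3)*(t + 3)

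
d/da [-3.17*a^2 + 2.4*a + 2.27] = 2.4 - 6.34*a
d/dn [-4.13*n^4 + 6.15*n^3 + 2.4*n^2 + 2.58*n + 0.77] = -16.52*n^3 + 18.45*n^2 + 4.8*n + 2.58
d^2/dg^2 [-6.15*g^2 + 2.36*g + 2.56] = -12.3000000000000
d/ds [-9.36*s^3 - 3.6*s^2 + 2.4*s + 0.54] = -28.08*s^2 - 7.2*s + 2.4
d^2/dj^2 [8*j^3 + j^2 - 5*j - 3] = 48*j + 2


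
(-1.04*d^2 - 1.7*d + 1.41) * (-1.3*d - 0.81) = 1.352*d^3 + 3.0524*d^2 - 0.456*d - 1.1421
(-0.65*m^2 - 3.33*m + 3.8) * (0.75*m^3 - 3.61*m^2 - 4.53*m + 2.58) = -0.4875*m^5 - 0.151*m^4 + 17.8158*m^3 - 0.310099999999997*m^2 - 25.8054*m + 9.804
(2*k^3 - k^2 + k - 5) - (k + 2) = 2*k^3 - k^2 - 7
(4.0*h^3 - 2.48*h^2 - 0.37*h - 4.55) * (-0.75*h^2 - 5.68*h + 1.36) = -3.0*h^5 - 20.86*h^4 + 19.8039*h^3 + 2.1413*h^2 + 25.3408*h - 6.188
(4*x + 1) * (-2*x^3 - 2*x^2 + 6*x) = -8*x^4 - 10*x^3 + 22*x^2 + 6*x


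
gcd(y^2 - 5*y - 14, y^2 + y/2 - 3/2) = 1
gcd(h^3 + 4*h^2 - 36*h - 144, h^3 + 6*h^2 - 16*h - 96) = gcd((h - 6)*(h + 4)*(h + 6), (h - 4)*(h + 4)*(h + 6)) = h^2 + 10*h + 24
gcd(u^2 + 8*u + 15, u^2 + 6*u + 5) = u + 5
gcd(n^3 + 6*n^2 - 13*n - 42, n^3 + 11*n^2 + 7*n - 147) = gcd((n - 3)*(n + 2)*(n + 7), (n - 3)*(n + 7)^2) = n^2 + 4*n - 21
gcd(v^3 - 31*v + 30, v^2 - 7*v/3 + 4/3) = v - 1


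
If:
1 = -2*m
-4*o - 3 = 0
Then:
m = -1/2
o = -3/4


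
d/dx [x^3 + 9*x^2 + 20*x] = 3*x^2 + 18*x + 20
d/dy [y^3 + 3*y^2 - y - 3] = 3*y^2 + 6*y - 1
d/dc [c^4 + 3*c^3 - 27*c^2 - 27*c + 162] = 4*c^3 + 9*c^2 - 54*c - 27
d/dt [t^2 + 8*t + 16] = 2*t + 8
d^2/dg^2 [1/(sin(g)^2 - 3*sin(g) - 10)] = (-4*sin(g)^4 + 9*sin(g)^3 - 43*sin(g)^2 + 12*sin(g) + 38)/((sin(g) - 5)^3*(sin(g) + 2)^3)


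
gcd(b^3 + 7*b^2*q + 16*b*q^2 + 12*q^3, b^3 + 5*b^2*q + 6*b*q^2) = b^2 + 5*b*q + 6*q^2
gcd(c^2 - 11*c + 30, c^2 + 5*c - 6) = 1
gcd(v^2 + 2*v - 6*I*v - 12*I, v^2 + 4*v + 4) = v + 2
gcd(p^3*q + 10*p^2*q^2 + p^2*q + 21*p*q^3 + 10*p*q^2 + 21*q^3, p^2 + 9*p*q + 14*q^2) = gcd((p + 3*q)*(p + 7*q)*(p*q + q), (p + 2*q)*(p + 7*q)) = p + 7*q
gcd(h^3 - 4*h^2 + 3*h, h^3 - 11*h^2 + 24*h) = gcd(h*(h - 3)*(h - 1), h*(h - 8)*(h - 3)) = h^2 - 3*h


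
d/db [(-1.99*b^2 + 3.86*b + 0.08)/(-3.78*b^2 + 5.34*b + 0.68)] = (3.96420000000001*b^2 - 2.1016*b + 2.1976)/(14.2884*b^4 - 40.3704*b^3 + 23.3748*b^2 + 7.2624*b + 0.4624)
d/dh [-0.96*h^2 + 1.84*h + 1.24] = 1.84 - 1.92*h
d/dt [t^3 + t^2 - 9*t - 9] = 3*t^2 + 2*t - 9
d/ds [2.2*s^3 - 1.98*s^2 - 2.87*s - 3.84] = 6.6*s^2 - 3.96*s - 2.87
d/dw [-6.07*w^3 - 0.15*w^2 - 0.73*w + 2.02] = -18.21*w^2 - 0.3*w - 0.73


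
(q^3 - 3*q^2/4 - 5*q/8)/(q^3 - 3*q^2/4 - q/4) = (-8*q^2 + 6*q + 5)/(2*(-4*q^2 + 3*q + 1))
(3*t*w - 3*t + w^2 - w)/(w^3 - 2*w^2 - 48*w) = (-3*t*w + 3*t - w^2 + w)/(w*(-w^2 + 2*w + 48))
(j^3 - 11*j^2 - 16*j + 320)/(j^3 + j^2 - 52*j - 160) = (j - 8)/(j + 4)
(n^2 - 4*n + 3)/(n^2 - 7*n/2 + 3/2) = 2*(n - 1)/(2*n - 1)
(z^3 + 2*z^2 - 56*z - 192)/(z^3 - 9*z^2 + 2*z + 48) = (z^2 + 10*z + 24)/(z^2 - z - 6)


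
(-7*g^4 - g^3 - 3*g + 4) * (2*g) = -14*g^5 - 2*g^4 - 6*g^2 + 8*g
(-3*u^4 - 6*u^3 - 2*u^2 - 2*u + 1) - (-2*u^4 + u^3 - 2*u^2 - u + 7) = -u^4 - 7*u^3 - u - 6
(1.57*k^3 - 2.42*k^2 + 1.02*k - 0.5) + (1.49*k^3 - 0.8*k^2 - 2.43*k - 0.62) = 3.06*k^3 - 3.22*k^2 - 1.41*k - 1.12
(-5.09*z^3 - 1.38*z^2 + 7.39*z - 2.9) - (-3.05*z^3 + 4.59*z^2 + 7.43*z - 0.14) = -2.04*z^3 - 5.97*z^2 - 0.04*z - 2.76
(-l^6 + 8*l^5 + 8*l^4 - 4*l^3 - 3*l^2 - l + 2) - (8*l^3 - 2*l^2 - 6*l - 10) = -l^6 + 8*l^5 + 8*l^4 - 12*l^3 - l^2 + 5*l + 12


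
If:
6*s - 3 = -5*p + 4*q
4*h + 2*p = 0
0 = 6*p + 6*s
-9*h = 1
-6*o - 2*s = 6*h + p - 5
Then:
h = -1/9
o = 53/54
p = 2/9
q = -29/36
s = -2/9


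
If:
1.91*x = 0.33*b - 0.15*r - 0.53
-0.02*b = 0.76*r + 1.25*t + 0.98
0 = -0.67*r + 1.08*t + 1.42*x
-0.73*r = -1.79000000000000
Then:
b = 20.90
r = 2.45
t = -2.61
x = 3.14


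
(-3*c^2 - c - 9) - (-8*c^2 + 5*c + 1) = 5*c^2 - 6*c - 10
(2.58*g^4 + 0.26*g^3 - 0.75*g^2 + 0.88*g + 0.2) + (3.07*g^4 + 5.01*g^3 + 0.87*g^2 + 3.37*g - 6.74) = 5.65*g^4 + 5.27*g^3 + 0.12*g^2 + 4.25*g - 6.54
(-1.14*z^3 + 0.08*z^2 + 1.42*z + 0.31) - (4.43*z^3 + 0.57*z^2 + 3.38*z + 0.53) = -5.57*z^3 - 0.49*z^2 - 1.96*z - 0.22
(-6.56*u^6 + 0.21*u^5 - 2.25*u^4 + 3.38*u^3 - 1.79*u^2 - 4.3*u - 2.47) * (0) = 0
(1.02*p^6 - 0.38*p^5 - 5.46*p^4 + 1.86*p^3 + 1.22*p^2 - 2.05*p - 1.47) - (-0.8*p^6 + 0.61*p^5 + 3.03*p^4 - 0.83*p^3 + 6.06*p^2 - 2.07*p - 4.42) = 1.82*p^6 - 0.99*p^5 - 8.49*p^4 + 2.69*p^3 - 4.84*p^2 + 0.02*p + 2.95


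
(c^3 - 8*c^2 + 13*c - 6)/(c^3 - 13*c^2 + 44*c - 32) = (c^2 - 7*c + 6)/(c^2 - 12*c + 32)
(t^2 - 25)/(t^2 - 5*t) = (t + 5)/t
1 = 1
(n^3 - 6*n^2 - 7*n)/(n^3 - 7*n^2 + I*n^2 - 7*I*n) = (n + 1)/(n + I)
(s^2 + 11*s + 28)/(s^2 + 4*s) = (s + 7)/s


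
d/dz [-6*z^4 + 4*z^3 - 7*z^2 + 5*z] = -24*z^3 + 12*z^2 - 14*z + 5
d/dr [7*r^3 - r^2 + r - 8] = 21*r^2 - 2*r + 1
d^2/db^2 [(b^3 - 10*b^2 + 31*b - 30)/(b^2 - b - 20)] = 84/(b^3 + 12*b^2 + 48*b + 64)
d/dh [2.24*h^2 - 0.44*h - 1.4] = 4.48*h - 0.44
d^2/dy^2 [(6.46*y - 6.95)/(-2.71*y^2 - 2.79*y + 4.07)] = (-(5.42*y + 2.79)*(6.46*y - 6.95)*(10.84*y + 5.58) + (105.0396*y - 1.6222)*(2.71*y^2 + 2.79*y - 4.07))/(2.71*y^2 + 2.79*y - 4.07)^3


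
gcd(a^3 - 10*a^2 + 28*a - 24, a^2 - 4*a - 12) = a - 6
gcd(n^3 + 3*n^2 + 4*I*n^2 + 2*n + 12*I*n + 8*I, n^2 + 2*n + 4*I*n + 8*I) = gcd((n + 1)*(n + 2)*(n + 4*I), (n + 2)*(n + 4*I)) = n^2 + n*(2 + 4*I) + 8*I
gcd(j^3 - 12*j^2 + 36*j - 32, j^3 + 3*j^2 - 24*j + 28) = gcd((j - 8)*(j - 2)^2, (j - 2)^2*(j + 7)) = j^2 - 4*j + 4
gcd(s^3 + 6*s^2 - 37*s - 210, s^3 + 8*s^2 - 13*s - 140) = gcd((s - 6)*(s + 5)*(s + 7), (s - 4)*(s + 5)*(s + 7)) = s^2 + 12*s + 35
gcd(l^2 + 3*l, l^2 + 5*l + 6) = l + 3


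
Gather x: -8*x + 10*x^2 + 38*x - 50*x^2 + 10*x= -40*x^2 + 40*x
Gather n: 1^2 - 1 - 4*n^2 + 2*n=-4*n^2 + 2*n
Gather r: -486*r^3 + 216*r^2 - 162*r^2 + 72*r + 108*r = -486*r^3 + 54*r^2 + 180*r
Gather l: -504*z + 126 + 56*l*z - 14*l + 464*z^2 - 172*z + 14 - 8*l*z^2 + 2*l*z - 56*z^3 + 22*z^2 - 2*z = l*(-8*z^2 + 58*z - 14) - 56*z^3 + 486*z^2 - 678*z + 140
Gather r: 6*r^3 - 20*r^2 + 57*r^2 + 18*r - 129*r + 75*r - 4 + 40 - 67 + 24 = 6*r^3 + 37*r^2 - 36*r - 7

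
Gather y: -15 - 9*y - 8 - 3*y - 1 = -12*y - 24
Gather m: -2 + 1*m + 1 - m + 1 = 0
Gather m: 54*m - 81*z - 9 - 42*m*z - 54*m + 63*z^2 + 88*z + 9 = -42*m*z + 63*z^2 + 7*z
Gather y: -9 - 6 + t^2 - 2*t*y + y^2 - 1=t^2 - 2*t*y + y^2 - 16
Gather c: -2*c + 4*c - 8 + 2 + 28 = 2*c + 22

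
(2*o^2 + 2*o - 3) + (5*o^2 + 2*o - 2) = 7*o^2 + 4*o - 5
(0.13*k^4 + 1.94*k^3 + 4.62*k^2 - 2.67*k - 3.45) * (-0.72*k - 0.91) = -0.0936*k^5 - 1.5151*k^4 - 5.0918*k^3 - 2.2818*k^2 + 4.9137*k + 3.1395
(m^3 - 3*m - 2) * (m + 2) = m^4 + 2*m^3 - 3*m^2 - 8*m - 4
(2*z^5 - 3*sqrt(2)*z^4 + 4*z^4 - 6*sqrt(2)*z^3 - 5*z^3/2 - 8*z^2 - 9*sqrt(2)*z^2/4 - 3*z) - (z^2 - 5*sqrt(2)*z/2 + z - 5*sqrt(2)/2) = 2*z^5 - 3*sqrt(2)*z^4 + 4*z^4 - 6*sqrt(2)*z^3 - 5*z^3/2 - 9*z^2 - 9*sqrt(2)*z^2/4 - 4*z + 5*sqrt(2)*z/2 + 5*sqrt(2)/2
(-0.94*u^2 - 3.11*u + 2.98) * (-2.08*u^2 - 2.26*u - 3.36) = 1.9552*u^4 + 8.5932*u^3 + 3.9886*u^2 + 3.7148*u - 10.0128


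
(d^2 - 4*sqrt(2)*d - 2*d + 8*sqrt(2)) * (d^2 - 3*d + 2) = d^4 - 4*sqrt(2)*d^3 - 5*d^3 + 8*d^2 + 20*sqrt(2)*d^2 - 32*sqrt(2)*d - 4*d + 16*sqrt(2)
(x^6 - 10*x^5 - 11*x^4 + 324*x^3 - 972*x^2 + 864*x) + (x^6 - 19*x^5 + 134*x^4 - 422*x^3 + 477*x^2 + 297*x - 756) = 2*x^6 - 29*x^5 + 123*x^4 - 98*x^3 - 495*x^2 + 1161*x - 756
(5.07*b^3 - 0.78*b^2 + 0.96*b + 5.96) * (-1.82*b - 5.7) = -9.2274*b^4 - 27.4794*b^3 + 2.6988*b^2 - 16.3192*b - 33.972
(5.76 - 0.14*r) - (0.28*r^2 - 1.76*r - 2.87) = -0.28*r^2 + 1.62*r + 8.63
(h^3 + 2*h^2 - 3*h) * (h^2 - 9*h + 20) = h^5 - 7*h^4 - h^3 + 67*h^2 - 60*h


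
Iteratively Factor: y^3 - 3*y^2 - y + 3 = (y - 1)*(y^2 - 2*y - 3) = (y - 3)*(y - 1)*(y + 1)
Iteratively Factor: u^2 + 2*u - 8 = (u + 4)*(u - 2)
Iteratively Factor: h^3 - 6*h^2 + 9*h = (h - 3)*(h^2 - 3*h) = (h - 3)^2*(h)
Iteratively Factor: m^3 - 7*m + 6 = (m + 3)*(m^2 - 3*m + 2) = (m - 2)*(m + 3)*(m - 1)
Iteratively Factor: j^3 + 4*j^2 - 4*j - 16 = (j + 2)*(j^2 + 2*j - 8) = (j + 2)*(j + 4)*(j - 2)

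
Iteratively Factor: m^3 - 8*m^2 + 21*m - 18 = (m - 3)*(m^2 - 5*m + 6) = (m - 3)^2*(m - 2)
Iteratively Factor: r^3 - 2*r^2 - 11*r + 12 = (r - 4)*(r^2 + 2*r - 3) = (r - 4)*(r + 3)*(r - 1)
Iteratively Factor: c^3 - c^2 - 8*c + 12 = (c + 3)*(c^2 - 4*c + 4) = (c - 2)*(c + 3)*(c - 2)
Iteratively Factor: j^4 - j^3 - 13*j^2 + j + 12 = (j - 4)*(j^3 + 3*j^2 - j - 3) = (j - 4)*(j + 3)*(j^2 - 1) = (j - 4)*(j - 1)*(j + 3)*(j + 1)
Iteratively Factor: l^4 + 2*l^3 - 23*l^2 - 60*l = (l + 4)*(l^3 - 2*l^2 - 15*l) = l*(l + 4)*(l^2 - 2*l - 15) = l*(l + 3)*(l + 4)*(l - 5)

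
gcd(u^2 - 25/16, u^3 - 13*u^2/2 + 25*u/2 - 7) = 1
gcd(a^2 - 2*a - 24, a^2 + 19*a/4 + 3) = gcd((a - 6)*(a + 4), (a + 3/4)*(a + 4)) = a + 4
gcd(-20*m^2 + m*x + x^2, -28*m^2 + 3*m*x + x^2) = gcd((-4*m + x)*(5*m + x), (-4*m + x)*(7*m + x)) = -4*m + x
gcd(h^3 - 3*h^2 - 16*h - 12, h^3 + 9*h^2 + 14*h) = h + 2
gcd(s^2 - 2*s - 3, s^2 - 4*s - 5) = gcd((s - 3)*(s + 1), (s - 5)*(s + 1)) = s + 1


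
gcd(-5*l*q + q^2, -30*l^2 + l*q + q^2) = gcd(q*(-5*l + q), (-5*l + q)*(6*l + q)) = -5*l + q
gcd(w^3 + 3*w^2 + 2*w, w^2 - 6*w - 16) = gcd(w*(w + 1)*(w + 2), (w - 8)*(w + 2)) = w + 2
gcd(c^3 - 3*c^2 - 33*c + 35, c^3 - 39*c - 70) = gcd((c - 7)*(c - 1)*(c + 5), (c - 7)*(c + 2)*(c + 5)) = c^2 - 2*c - 35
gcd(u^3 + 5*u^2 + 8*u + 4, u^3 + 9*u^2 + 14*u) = u + 2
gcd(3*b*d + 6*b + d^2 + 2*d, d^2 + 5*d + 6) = d + 2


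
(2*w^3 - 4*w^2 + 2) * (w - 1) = 2*w^4 - 6*w^3 + 4*w^2 + 2*w - 2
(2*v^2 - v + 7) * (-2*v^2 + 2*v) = -4*v^4 + 6*v^3 - 16*v^2 + 14*v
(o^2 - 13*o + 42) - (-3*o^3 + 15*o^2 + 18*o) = 3*o^3 - 14*o^2 - 31*o + 42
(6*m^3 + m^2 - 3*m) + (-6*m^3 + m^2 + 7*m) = 2*m^2 + 4*m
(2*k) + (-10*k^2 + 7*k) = -10*k^2 + 9*k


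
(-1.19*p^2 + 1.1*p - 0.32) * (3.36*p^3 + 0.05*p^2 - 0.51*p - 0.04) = -3.9984*p^5 + 3.6365*p^4 - 0.4133*p^3 - 0.5294*p^2 + 0.1192*p + 0.0128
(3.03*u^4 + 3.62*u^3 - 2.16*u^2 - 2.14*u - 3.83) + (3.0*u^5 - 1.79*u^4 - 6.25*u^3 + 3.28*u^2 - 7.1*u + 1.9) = 3.0*u^5 + 1.24*u^4 - 2.63*u^3 + 1.12*u^2 - 9.24*u - 1.93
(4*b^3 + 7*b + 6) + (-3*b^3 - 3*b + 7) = b^3 + 4*b + 13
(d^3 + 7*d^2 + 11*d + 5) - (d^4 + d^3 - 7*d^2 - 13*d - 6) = -d^4 + 14*d^2 + 24*d + 11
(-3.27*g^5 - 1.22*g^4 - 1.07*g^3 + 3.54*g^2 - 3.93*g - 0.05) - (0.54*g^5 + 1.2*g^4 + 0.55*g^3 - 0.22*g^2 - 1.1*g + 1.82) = -3.81*g^5 - 2.42*g^4 - 1.62*g^3 + 3.76*g^2 - 2.83*g - 1.87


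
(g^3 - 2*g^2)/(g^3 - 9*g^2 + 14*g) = g/(g - 7)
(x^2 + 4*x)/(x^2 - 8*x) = (x + 4)/(x - 8)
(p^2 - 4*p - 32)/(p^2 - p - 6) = (-p^2 + 4*p + 32)/(-p^2 + p + 6)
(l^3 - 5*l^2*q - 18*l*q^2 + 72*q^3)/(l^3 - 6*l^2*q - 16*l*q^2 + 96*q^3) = (-l + 3*q)/(-l + 4*q)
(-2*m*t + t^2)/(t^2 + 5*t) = (-2*m + t)/(t + 5)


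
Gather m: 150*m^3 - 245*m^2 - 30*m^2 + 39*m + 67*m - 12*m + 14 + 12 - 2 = 150*m^3 - 275*m^2 + 94*m + 24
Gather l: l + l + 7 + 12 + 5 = 2*l + 24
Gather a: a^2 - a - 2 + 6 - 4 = a^2 - a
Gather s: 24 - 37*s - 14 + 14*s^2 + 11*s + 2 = 14*s^2 - 26*s + 12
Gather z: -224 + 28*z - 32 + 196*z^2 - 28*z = 196*z^2 - 256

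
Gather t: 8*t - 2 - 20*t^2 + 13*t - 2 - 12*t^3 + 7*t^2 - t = -12*t^3 - 13*t^2 + 20*t - 4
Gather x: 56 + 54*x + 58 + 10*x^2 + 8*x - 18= 10*x^2 + 62*x + 96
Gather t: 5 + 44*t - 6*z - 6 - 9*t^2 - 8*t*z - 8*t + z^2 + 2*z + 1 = -9*t^2 + t*(36 - 8*z) + z^2 - 4*z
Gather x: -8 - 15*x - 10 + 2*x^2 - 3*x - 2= 2*x^2 - 18*x - 20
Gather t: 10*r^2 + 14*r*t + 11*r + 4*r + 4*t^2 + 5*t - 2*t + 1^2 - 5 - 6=10*r^2 + 15*r + 4*t^2 + t*(14*r + 3) - 10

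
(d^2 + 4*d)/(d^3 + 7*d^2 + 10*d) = (d + 4)/(d^2 + 7*d + 10)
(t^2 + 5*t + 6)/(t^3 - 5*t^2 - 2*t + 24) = (t + 3)/(t^2 - 7*t + 12)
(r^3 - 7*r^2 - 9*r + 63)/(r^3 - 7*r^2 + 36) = (r^2 - 4*r - 21)/(r^2 - 4*r - 12)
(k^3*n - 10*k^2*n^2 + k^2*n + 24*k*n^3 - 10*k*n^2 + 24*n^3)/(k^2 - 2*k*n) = n*(k^3 - 10*k^2*n + k^2 + 24*k*n^2 - 10*k*n + 24*n^2)/(k*(k - 2*n))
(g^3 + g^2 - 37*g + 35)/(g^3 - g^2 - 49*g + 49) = (g - 5)/(g - 7)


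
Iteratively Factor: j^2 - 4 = (j - 2)*(j + 2)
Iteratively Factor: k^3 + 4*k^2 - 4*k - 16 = (k + 2)*(k^2 + 2*k - 8) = (k - 2)*(k + 2)*(k + 4)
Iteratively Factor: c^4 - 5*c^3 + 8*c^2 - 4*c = (c - 1)*(c^3 - 4*c^2 + 4*c) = c*(c - 1)*(c^2 - 4*c + 4) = c*(c - 2)*(c - 1)*(c - 2)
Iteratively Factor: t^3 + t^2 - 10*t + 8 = (t + 4)*(t^2 - 3*t + 2) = (t - 1)*(t + 4)*(t - 2)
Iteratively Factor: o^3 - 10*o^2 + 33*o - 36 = (o - 4)*(o^2 - 6*o + 9) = (o - 4)*(o - 3)*(o - 3)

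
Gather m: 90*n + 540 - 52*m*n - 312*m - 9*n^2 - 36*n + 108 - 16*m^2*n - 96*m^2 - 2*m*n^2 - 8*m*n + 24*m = m^2*(-16*n - 96) + m*(-2*n^2 - 60*n - 288) - 9*n^2 + 54*n + 648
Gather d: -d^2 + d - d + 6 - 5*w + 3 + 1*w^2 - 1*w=-d^2 + w^2 - 6*w + 9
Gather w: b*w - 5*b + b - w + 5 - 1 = -4*b + w*(b - 1) + 4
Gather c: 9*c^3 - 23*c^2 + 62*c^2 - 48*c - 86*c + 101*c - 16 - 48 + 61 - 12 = 9*c^3 + 39*c^2 - 33*c - 15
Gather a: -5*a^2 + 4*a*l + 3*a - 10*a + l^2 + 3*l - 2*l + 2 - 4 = -5*a^2 + a*(4*l - 7) + l^2 + l - 2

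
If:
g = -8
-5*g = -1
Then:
No Solution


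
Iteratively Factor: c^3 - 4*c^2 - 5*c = (c)*(c^2 - 4*c - 5) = c*(c + 1)*(c - 5)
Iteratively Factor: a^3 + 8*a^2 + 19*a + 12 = (a + 3)*(a^2 + 5*a + 4) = (a + 1)*(a + 3)*(a + 4)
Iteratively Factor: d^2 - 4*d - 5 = (d + 1)*(d - 5)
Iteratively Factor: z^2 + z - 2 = (z - 1)*(z + 2)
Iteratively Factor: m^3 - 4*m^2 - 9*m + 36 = (m - 3)*(m^2 - m - 12) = (m - 4)*(m - 3)*(m + 3)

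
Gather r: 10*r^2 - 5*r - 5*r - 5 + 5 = 10*r^2 - 10*r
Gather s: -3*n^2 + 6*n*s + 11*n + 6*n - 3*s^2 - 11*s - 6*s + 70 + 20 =-3*n^2 + 17*n - 3*s^2 + s*(6*n - 17) + 90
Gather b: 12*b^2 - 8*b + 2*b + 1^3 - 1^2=12*b^2 - 6*b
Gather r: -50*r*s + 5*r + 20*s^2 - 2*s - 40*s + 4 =r*(5 - 50*s) + 20*s^2 - 42*s + 4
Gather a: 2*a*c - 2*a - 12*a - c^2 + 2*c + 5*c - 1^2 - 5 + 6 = a*(2*c - 14) - c^2 + 7*c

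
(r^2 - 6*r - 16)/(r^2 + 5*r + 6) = (r - 8)/(r + 3)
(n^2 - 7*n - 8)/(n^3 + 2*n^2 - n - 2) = (n - 8)/(n^2 + n - 2)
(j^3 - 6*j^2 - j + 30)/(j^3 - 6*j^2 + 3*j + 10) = (j^2 - j - 6)/(j^2 - j - 2)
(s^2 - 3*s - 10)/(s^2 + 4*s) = (s^2 - 3*s - 10)/(s*(s + 4))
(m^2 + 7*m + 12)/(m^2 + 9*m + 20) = (m + 3)/(m + 5)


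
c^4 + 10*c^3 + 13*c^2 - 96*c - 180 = (c - 3)*(c + 2)*(c + 5)*(c + 6)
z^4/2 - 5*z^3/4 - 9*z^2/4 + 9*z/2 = z*(z/2 + 1)*(z - 3)*(z - 3/2)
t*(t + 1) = t^2 + t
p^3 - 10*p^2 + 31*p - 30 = (p - 5)*(p - 3)*(p - 2)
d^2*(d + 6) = d^3 + 6*d^2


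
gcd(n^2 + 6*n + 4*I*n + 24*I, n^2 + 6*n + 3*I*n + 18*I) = n + 6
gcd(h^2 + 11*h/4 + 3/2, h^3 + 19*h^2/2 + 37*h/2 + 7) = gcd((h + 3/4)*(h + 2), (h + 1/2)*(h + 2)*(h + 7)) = h + 2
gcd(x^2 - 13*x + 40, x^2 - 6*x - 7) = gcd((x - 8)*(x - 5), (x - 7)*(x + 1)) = 1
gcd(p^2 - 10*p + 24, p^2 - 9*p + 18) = p - 6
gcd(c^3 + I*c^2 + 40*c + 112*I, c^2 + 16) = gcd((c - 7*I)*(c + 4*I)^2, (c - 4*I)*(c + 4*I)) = c + 4*I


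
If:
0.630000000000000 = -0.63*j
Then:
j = -1.00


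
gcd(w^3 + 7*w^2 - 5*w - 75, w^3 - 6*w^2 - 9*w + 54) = w - 3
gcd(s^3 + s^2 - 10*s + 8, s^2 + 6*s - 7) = s - 1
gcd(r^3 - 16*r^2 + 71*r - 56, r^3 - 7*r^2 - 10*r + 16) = r^2 - 9*r + 8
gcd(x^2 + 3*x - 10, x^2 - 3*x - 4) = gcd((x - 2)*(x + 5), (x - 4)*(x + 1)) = 1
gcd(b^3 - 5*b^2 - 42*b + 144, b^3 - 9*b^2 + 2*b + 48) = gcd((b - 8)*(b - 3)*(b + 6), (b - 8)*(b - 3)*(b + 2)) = b^2 - 11*b + 24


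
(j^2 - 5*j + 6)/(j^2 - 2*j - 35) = (-j^2 + 5*j - 6)/(-j^2 + 2*j + 35)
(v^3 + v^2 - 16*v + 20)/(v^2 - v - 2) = (v^2 + 3*v - 10)/(v + 1)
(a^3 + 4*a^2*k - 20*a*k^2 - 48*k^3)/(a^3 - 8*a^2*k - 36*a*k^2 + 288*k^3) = (a^2 - 2*a*k - 8*k^2)/(a^2 - 14*a*k + 48*k^2)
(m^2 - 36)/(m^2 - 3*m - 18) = (m + 6)/(m + 3)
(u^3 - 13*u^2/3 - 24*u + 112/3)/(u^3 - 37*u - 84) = (u - 4/3)/(u + 3)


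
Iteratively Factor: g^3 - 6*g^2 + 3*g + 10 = (g - 2)*(g^2 - 4*g - 5) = (g - 2)*(g + 1)*(g - 5)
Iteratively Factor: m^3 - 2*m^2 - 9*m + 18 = (m + 3)*(m^2 - 5*m + 6) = (m - 2)*(m + 3)*(m - 3)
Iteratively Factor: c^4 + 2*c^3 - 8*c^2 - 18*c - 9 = (c + 1)*(c^3 + c^2 - 9*c - 9) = (c - 3)*(c + 1)*(c^2 + 4*c + 3) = (c - 3)*(c + 1)^2*(c + 3)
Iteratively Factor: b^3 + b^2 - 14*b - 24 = (b + 3)*(b^2 - 2*b - 8) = (b - 4)*(b + 3)*(b + 2)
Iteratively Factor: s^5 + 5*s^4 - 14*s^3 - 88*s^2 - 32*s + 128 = (s + 4)*(s^4 + s^3 - 18*s^2 - 16*s + 32) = (s + 2)*(s + 4)*(s^3 - s^2 - 16*s + 16) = (s + 2)*(s + 4)^2*(s^2 - 5*s + 4) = (s - 1)*(s + 2)*(s + 4)^2*(s - 4)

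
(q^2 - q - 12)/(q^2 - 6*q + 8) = (q + 3)/(q - 2)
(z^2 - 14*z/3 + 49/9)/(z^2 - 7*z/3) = (z - 7/3)/z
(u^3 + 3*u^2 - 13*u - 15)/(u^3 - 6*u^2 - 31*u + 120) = (u + 1)/(u - 8)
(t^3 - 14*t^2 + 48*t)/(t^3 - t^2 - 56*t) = (t - 6)/(t + 7)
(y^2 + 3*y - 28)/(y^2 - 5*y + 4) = (y + 7)/(y - 1)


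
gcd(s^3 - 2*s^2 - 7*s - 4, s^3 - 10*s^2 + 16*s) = 1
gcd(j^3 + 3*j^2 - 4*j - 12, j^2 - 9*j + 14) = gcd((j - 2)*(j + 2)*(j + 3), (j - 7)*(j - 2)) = j - 2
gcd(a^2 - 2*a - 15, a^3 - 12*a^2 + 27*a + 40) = a - 5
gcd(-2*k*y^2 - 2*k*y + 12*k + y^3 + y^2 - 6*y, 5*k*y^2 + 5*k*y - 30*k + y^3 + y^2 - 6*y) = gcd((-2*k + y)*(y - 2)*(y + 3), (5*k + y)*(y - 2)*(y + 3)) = y^2 + y - 6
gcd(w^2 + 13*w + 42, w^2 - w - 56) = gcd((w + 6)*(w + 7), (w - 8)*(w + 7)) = w + 7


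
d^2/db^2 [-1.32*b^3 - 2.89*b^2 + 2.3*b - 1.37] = -7.92*b - 5.78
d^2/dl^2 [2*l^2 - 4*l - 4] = 4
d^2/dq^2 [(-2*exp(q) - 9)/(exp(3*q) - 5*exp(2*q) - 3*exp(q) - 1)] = (-8*exp(6*q) - 51*exp(5*q) + 421*exp(4*q) - 842*exp(3*q) - 426*exp(2*q) + 105*exp(q) + 25)*exp(q)/(exp(9*q) - 15*exp(8*q) + 66*exp(7*q) - 38*exp(6*q) - 168*exp(5*q) - 192*exp(4*q) - 114*exp(3*q) - 42*exp(2*q) - 9*exp(q) - 1)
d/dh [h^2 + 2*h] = 2*h + 2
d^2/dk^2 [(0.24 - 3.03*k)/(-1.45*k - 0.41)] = (1.77635683940025e-15*k - 4.61187)/(1.45*k + 0.41)^3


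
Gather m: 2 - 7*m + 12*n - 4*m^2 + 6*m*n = -4*m^2 + m*(6*n - 7) + 12*n + 2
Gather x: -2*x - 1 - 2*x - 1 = -4*x - 2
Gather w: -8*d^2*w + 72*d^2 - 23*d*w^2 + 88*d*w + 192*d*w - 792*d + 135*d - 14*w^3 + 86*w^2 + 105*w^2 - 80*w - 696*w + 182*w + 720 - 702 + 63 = 72*d^2 - 657*d - 14*w^3 + w^2*(191 - 23*d) + w*(-8*d^2 + 280*d - 594) + 81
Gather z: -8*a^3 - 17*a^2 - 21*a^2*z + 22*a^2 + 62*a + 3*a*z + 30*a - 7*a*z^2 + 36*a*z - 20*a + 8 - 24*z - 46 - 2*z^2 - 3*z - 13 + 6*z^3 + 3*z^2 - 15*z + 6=-8*a^3 + 5*a^2 + 72*a + 6*z^3 + z^2*(1 - 7*a) + z*(-21*a^2 + 39*a - 42) - 45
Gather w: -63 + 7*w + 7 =7*w - 56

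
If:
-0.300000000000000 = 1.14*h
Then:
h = -0.26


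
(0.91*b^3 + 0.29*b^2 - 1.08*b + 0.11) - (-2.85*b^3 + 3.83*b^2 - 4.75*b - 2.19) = 3.76*b^3 - 3.54*b^2 + 3.67*b + 2.3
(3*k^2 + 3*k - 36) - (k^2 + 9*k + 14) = 2*k^2 - 6*k - 50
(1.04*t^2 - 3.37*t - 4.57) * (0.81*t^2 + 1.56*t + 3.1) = 0.8424*t^4 - 1.1073*t^3 - 5.7349*t^2 - 17.5762*t - 14.167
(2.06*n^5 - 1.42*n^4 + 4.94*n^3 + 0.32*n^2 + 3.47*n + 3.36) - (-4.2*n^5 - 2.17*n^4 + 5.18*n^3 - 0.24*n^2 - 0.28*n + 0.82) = 6.26*n^5 + 0.75*n^4 - 0.239999999999999*n^3 + 0.56*n^2 + 3.75*n + 2.54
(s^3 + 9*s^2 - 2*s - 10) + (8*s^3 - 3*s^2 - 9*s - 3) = 9*s^3 + 6*s^2 - 11*s - 13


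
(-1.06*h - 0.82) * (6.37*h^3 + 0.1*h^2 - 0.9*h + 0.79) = -6.7522*h^4 - 5.3294*h^3 + 0.872*h^2 - 0.0994*h - 0.6478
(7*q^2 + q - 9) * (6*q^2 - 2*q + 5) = 42*q^4 - 8*q^3 - 21*q^2 + 23*q - 45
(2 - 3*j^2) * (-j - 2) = 3*j^3 + 6*j^2 - 2*j - 4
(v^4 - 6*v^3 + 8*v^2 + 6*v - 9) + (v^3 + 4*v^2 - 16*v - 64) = v^4 - 5*v^3 + 12*v^2 - 10*v - 73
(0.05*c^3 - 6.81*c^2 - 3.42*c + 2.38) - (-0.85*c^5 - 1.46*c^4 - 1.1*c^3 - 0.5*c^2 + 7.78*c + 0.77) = 0.85*c^5 + 1.46*c^4 + 1.15*c^3 - 6.31*c^2 - 11.2*c + 1.61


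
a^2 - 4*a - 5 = (a - 5)*(a + 1)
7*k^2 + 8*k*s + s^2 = (k + s)*(7*k + s)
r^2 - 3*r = r*(r - 3)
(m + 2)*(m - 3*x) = m^2 - 3*m*x + 2*m - 6*x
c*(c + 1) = c^2 + c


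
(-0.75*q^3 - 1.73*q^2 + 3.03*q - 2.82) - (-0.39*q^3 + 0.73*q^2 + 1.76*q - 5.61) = -0.36*q^3 - 2.46*q^2 + 1.27*q + 2.79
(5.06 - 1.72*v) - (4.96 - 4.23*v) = 2.51*v + 0.0999999999999996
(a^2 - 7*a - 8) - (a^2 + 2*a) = -9*a - 8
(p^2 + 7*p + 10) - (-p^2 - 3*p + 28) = 2*p^2 + 10*p - 18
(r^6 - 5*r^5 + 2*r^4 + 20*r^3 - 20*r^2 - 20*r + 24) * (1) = r^6 - 5*r^5 + 2*r^4 + 20*r^3 - 20*r^2 - 20*r + 24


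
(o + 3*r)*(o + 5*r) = o^2 + 8*o*r + 15*r^2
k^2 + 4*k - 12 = (k - 2)*(k + 6)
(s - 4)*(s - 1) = s^2 - 5*s + 4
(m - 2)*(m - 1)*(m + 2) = m^3 - m^2 - 4*m + 4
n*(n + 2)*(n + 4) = n^3 + 6*n^2 + 8*n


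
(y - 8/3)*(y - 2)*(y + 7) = y^3 + 7*y^2/3 - 82*y/3 + 112/3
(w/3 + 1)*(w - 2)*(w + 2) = w^3/3 + w^2 - 4*w/3 - 4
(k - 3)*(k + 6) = k^2 + 3*k - 18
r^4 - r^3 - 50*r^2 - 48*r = r*(r - 8)*(r + 1)*(r + 6)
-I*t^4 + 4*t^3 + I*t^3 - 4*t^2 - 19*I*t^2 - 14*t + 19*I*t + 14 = (t - 2*I)*(t - I)*(t + 7*I)*(-I*t + I)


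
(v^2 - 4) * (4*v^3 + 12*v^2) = 4*v^5 + 12*v^4 - 16*v^3 - 48*v^2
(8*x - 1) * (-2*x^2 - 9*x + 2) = -16*x^3 - 70*x^2 + 25*x - 2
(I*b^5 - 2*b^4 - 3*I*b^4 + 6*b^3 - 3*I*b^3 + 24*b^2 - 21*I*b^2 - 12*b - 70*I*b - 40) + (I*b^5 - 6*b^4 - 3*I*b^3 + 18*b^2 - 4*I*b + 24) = 2*I*b^5 - 8*b^4 - 3*I*b^4 + 6*b^3 - 6*I*b^3 + 42*b^2 - 21*I*b^2 - 12*b - 74*I*b - 16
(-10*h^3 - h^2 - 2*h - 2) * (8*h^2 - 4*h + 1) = -80*h^5 + 32*h^4 - 22*h^3 - 9*h^2 + 6*h - 2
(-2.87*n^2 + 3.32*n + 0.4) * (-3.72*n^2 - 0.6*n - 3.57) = 10.6764*n^4 - 10.6284*n^3 + 6.7659*n^2 - 12.0924*n - 1.428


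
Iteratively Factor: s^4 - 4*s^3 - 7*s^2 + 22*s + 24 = (s + 2)*(s^3 - 6*s^2 + 5*s + 12) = (s + 1)*(s + 2)*(s^2 - 7*s + 12) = (s - 4)*(s + 1)*(s + 2)*(s - 3)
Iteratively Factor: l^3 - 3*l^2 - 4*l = (l)*(l^2 - 3*l - 4) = l*(l - 4)*(l + 1)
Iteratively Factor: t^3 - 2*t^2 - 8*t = (t + 2)*(t^2 - 4*t) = (t - 4)*(t + 2)*(t)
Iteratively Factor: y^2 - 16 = (y + 4)*(y - 4)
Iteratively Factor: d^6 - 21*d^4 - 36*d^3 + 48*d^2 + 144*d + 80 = (d + 1)*(d^5 - d^4 - 20*d^3 - 16*d^2 + 64*d + 80) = (d - 2)*(d + 1)*(d^4 + d^3 - 18*d^2 - 52*d - 40) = (d - 2)*(d + 1)*(d + 2)*(d^3 - d^2 - 16*d - 20) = (d - 2)*(d + 1)*(d + 2)^2*(d^2 - 3*d - 10) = (d - 5)*(d - 2)*(d + 1)*(d + 2)^2*(d + 2)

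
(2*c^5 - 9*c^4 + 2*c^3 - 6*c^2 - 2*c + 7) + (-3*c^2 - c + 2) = 2*c^5 - 9*c^4 + 2*c^3 - 9*c^2 - 3*c + 9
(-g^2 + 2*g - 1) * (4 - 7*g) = 7*g^3 - 18*g^2 + 15*g - 4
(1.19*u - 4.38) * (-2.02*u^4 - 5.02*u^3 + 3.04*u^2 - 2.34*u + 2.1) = -2.4038*u^5 + 2.8738*u^4 + 25.6052*u^3 - 16.0998*u^2 + 12.7482*u - 9.198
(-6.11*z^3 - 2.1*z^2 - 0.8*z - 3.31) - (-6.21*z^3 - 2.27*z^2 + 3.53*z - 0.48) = 0.0999999999999996*z^3 + 0.17*z^2 - 4.33*z - 2.83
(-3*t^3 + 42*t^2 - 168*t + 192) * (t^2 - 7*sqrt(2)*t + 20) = -3*t^5 + 21*sqrt(2)*t^4 + 42*t^4 - 294*sqrt(2)*t^3 - 228*t^3 + 1032*t^2 + 1176*sqrt(2)*t^2 - 3360*t - 1344*sqrt(2)*t + 3840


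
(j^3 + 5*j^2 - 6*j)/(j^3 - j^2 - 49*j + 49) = j*(j + 6)/(j^2 - 49)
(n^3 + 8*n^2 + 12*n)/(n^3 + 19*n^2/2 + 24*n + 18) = 2*n/(2*n + 3)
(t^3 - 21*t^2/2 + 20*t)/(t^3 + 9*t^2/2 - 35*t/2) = (t - 8)/(t + 7)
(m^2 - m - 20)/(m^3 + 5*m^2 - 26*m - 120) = 1/(m + 6)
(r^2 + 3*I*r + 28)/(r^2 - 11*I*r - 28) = (r + 7*I)/(r - 7*I)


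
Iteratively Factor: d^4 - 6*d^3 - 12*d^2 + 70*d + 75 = (d + 3)*(d^3 - 9*d^2 + 15*d + 25) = (d + 1)*(d + 3)*(d^2 - 10*d + 25) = (d - 5)*(d + 1)*(d + 3)*(d - 5)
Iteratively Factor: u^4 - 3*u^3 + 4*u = (u)*(u^3 - 3*u^2 + 4) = u*(u - 2)*(u^2 - u - 2) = u*(u - 2)^2*(u + 1)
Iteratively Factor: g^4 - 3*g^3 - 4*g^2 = (g)*(g^3 - 3*g^2 - 4*g) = g*(g - 4)*(g^2 + g) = g^2*(g - 4)*(g + 1)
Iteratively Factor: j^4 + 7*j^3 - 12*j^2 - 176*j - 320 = (j + 4)*(j^3 + 3*j^2 - 24*j - 80) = (j - 5)*(j + 4)*(j^2 + 8*j + 16) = (j - 5)*(j + 4)^2*(j + 4)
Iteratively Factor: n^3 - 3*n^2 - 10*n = (n)*(n^2 - 3*n - 10) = n*(n + 2)*(n - 5)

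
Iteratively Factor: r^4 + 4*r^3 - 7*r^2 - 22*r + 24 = (r - 2)*(r^3 + 6*r^2 + 5*r - 12) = (r - 2)*(r - 1)*(r^2 + 7*r + 12) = (r - 2)*(r - 1)*(r + 3)*(r + 4)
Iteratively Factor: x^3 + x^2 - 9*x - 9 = (x + 3)*(x^2 - 2*x - 3) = (x - 3)*(x + 3)*(x + 1)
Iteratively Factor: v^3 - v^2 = (v)*(v^2 - v) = v^2*(v - 1)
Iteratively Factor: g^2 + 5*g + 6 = (g + 3)*(g + 2)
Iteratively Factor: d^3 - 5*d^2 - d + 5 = (d + 1)*(d^2 - 6*d + 5) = (d - 1)*(d + 1)*(d - 5)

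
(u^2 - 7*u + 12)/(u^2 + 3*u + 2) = (u^2 - 7*u + 12)/(u^2 + 3*u + 2)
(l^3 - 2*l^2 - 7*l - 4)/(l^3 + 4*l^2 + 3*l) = (l^2 - 3*l - 4)/(l*(l + 3))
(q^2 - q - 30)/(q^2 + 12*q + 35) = (q - 6)/(q + 7)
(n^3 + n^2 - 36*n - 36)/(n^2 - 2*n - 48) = (n^2 - 5*n - 6)/(n - 8)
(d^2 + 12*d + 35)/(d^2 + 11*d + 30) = (d + 7)/(d + 6)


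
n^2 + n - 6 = (n - 2)*(n + 3)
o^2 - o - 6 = (o - 3)*(o + 2)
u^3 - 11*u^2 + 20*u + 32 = (u - 8)*(u - 4)*(u + 1)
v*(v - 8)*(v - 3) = v^3 - 11*v^2 + 24*v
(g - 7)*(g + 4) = g^2 - 3*g - 28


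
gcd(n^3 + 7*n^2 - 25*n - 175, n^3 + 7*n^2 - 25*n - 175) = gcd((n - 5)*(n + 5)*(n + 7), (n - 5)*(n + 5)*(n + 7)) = n^3 + 7*n^2 - 25*n - 175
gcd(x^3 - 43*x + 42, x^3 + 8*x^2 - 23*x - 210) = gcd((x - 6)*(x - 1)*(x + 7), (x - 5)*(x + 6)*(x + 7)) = x + 7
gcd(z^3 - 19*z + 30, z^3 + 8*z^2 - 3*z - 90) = z^2 + 2*z - 15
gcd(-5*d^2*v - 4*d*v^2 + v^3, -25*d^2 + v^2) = -5*d + v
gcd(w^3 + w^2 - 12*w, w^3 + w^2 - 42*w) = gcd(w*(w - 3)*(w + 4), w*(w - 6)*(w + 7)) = w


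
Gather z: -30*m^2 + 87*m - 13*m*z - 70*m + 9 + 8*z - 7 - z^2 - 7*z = -30*m^2 + 17*m - z^2 + z*(1 - 13*m) + 2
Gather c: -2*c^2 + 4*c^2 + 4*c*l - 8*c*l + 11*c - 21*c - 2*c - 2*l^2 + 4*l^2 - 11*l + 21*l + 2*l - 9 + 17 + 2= 2*c^2 + c*(-4*l - 12) + 2*l^2 + 12*l + 10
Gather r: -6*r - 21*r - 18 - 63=-27*r - 81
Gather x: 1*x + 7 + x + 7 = 2*x + 14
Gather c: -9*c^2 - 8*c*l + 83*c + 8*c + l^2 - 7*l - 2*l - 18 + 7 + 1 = -9*c^2 + c*(91 - 8*l) + l^2 - 9*l - 10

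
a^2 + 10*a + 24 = (a + 4)*(a + 6)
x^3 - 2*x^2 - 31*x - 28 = (x - 7)*(x + 1)*(x + 4)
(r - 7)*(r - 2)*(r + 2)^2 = r^4 - 5*r^3 - 18*r^2 + 20*r + 56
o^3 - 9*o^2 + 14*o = o*(o - 7)*(o - 2)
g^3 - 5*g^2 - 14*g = g*(g - 7)*(g + 2)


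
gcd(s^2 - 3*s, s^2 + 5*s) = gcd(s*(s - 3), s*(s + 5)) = s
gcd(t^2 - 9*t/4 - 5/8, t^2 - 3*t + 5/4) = t - 5/2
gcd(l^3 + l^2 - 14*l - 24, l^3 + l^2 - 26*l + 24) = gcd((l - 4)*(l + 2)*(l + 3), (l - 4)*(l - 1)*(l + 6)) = l - 4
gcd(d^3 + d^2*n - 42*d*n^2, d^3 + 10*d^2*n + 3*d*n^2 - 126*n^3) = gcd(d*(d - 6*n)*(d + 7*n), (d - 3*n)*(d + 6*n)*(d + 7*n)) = d + 7*n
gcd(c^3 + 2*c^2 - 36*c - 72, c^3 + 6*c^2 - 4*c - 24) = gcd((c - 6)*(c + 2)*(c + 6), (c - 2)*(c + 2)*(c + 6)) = c^2 + 8*c + 12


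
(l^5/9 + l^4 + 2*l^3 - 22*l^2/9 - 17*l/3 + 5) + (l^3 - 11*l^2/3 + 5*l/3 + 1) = l^5/9 + l^4 + 3*l^3 - 55*l^2/9 - 4*l + 6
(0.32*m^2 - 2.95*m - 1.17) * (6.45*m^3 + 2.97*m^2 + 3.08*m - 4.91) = 2.064*m^5 - 18.0771*m^4 - 15.3224*m^3 - 14.1321*m^2 + 10.8809*m + 5.7447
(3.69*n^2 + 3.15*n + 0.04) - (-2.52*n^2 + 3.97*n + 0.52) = 6.21*n^2 - 0.82*n - 0.48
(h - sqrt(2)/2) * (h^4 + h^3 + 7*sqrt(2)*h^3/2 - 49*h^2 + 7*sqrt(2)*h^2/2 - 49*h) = h^5 + h^4 + 3*sqrt(2)*h^4 - 105*h^3/2 + 3*sqrt(2)*h^3 - 105*h^2/2 + 49*sqrt(2)*h^2/2 + 49*sqrt(2)*h/2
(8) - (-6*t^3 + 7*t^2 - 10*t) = 6*t^3 - 7*t^2 + 10*t + 8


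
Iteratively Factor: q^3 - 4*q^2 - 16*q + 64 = (q - 4)*(q^2 - 16) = (q - 4)^2*(q + 4)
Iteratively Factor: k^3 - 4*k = (k)*(k^2 - 4) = k*(k + 2)*(k - 2)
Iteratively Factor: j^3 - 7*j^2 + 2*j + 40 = (j + 2)*(j^2 - 9*j + 20) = (j - 5)*(j + 2)*(j - 4)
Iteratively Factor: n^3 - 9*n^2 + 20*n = (n - 5)*(n^2 - 4*n) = (n - 5)*(n - 4)*(n)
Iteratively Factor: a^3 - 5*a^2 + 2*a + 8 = (a - 4)*(a^2 - a - 2) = (a - 4)*(a + 1)*(a - 2)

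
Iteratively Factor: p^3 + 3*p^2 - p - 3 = (p + 3)*(p^2 - 1) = (p + 1)*(p + 3)*(p - 1)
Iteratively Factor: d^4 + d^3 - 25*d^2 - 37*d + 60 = (d + 4)*(d^3 - 3*d^2 - 13*d + 15) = (d + 3)*(d + 4)*(d^2 - 6*d + 5) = (d - 1)*(d + 3)*(d + 4)*(d - 5)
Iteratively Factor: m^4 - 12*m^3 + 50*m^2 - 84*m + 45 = (m - 1)*(m^3 - 11*m^2 + 39*m - 45) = (m - 5)*(m - 1)*(m^2 - 6*m + 9) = (m - 5)*(m - 3)*(m - 1)*(m - 3)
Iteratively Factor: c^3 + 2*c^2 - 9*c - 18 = (c - 3)*(c^2 + 5*c + 6) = (c - 3)*(c + 2)*(c + 3)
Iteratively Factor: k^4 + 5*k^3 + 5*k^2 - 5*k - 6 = (k + 2)*(k^3 + 3*k^2 - k - 3) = (k - 1)*(k + 2)*(k^2 + 4*k + 3) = (k - 1)*(k + 1)*(k + 2)*(k + 3)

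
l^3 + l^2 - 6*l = l*(l - 2)*(l + 3)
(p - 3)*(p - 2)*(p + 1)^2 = p^4 - 3*p^3 - 3*p^2 + 7*p + 6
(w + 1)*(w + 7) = w^2 + 8*w + 7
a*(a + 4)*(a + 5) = a^3 + 9*a^2 + 20*a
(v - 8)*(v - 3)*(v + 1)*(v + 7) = v^4 - 3*v^3 - 57*v^2 + 115*v + 168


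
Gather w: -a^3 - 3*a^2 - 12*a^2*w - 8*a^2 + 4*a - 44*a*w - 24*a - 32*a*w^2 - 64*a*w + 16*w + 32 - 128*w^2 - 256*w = -a^3 - 11*a^2 - 20*a + w^2*(-32*a - 128) + w*(-12*a^2 - 108*a - 240) + 32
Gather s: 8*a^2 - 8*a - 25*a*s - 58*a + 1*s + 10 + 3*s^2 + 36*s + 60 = 8*a^2 - 66*a + 3*s^2 + s*(37 - 25*a) + 70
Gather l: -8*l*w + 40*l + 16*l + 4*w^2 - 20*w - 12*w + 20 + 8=l*(56 - 8*w) + 4*w^2 - 32*w + 28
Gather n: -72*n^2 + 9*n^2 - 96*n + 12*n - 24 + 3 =-63*n^2 - 84*n - 21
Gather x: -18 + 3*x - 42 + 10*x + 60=13*x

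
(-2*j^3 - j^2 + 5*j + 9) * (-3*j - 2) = 6*j^4 + 7*j^3 - 13*j^2 - 37*j - 18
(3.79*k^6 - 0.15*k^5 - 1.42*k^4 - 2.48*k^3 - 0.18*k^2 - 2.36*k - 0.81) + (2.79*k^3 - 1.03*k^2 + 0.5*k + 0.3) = 3.79*k^6 - 0.15*k^5 - 1.42*k^4 + 0.31*k^3 - 1.21*k^2 - 1.86*k - 0.51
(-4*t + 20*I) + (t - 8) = -3*t - 8 + 20*I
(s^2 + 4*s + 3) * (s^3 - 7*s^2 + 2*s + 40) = s^5 - 3*s^4 - 23*s^3 + 27*s^2 + 166*s + 120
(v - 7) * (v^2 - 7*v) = v^3 - 14*v^2 + 49*v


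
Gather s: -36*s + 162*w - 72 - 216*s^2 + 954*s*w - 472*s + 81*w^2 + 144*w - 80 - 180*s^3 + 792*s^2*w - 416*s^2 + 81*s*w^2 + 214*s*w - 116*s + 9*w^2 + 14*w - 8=-180*s^3 + s^2*(792*w - 632) + s*(81*w^2 + 1168*w - 624) + 90*w^2 + 320*w - 160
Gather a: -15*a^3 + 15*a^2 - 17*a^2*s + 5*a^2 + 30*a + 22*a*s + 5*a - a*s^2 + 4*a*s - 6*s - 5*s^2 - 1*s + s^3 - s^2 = -15*a^3 + a^2*(20 - 17*s) + a*(-s^2 + 26*s + 35) + s^3 - 6*s^2 - 7*s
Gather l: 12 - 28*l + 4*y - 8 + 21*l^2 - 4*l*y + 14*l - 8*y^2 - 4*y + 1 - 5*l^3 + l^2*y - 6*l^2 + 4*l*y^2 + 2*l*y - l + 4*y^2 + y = -5*l^3 + l^2*(y + 15) + l*(4*y^2 - 2*y - 15) - 4*y^2 + y + 5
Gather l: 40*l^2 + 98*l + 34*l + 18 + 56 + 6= 40*l^2 + 132*l + 80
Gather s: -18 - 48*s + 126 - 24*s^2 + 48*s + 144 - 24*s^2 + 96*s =-48*s^2 + 96*s + 252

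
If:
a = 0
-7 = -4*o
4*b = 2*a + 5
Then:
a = 0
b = 5/4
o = 7/4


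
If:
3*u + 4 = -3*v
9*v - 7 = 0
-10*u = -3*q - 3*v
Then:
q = -211/27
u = -19/9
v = 7/9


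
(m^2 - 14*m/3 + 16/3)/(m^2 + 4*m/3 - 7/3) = (3*m^2 - 14*m + 16)/(3*m^2 + 4*m - 7)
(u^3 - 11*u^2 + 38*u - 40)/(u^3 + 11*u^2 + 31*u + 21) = (u^3 - 11*u^2 + 38*u - 40)/(u^3 + 11*u^2 + 31*u + 21)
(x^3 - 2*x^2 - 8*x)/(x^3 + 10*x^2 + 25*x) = (x^2 - 2*x - 8)/(x^2 + 10*x + 25)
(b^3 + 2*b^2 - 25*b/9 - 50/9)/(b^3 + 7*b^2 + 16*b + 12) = (b^2 - 25/9)/(b^2 + 5*b + 6)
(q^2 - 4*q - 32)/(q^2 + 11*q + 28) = (q - 8)/(q + 7)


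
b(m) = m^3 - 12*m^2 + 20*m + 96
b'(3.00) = -25.00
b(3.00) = 75.00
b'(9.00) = 47.00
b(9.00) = 33.00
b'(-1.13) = 50.95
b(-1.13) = 56.63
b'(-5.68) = 253.11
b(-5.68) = -588.00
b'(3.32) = -26.61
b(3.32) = 66.73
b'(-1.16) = 51.88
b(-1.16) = 55.09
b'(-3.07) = 121.95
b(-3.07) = -107.43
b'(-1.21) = 53.43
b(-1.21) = 52.46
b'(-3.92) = 160.18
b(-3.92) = -227.03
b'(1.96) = -15.52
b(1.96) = 96.63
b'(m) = 3*m^2 - 24*m + 20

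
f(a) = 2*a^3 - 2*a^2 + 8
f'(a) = 6*a^2 - 4*a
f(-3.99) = -150.88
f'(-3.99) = 111.48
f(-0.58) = 6.94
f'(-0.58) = 4.34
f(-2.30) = -26.91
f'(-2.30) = 40.94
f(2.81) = 36.58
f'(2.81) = 36.14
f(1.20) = 8.58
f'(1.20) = 3.84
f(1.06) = 8.13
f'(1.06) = 2.50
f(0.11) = 7.98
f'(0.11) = -0.37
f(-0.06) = 7.99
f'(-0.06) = 0.26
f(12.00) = 3176.00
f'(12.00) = 816.00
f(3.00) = 44.00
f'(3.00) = 42.00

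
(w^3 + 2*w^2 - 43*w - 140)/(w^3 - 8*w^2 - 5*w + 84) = (w^2 + 9*w + 20)/(w^2 - w - 12)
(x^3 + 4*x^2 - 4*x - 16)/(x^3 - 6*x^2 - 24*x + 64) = (x + 2)/(x - 8)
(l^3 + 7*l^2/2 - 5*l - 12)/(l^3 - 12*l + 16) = (l + 3/2)/(l - 2)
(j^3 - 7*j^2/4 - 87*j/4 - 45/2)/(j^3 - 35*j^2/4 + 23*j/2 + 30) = (j + 3)/(j - 4)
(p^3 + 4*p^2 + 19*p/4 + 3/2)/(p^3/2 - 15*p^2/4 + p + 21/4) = (4*p^3 + 16*p^2 + 19*p + 6)/(2*p^3 - 15*p^2 + 4*p + 21)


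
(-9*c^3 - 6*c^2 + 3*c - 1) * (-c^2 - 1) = 9*c^5 + 6*c^4 + 6*c^3 + 7*c^2 - 3*c + 1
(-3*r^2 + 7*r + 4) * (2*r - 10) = -6*r^3 + 44*r^2 - 62*r - 40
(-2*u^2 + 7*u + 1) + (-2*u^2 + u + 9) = -4*u^2 + 8*u + 10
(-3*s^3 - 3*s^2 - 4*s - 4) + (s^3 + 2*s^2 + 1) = -2*s^3 - s^2 - 4*s - 3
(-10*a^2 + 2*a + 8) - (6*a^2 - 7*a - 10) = -16*a^2 + 9*a + 18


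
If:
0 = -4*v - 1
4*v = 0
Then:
No Solution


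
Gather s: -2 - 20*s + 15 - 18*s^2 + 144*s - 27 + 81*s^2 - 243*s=63*s^2 - 119*s - 14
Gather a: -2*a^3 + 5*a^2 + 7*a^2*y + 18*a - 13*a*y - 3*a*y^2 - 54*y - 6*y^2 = -2*a^3 + a^2*(7*y + 5) + a*(-3*y^2 - 13*y + 18) - 6*y^2 - 54*y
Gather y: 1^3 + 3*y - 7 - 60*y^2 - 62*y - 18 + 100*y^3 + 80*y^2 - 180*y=100*y^3 + 20*y^2 - 239*y - 24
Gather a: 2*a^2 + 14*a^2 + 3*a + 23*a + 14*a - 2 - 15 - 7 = 16*a^2 + 40*a - 24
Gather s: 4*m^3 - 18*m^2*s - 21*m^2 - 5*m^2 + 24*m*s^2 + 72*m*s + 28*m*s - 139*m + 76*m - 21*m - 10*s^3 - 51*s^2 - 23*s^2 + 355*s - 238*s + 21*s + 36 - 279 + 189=4*m^3 - 26*m^2 - 84*m - 10*s^3 + s^2*(24*m - 74) + s*(-18*m^2 + 100*m + 138) - 54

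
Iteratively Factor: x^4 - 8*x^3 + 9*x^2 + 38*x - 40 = (x - 4)*(x^3 - 4*x^2 - 7*x + 10) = (x - 4)*(x + 2)*(x^2 - 6*x + 5) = (x - 5)*(x - 4)*(x + 2)*(x - 1)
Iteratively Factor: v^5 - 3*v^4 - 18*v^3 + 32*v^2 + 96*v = (v + 3)*(v^4 - 6*v^3 + 32*v) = (v - 4)*(v + 3)*(v^3 - 2*v^2 - 8*v) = v*(v - 4)*(v + 3)*(v^2 - 2*v - 8) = v*(v - 4)^2*(v + 3)*(v + 2)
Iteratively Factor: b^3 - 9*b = (b + 3)*(b^2 - 3*b) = (b - 3)*(b + 3)*(b)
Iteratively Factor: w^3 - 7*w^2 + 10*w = (w)*(w^2 - 7*w + 10) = w*(w - 2)*(w - 5)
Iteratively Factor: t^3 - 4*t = (t + 2)*(t^2 - 2*t) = (t - 2)*(t + 2)*(t)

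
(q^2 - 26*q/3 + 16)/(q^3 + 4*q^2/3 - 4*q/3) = (3*q^2 - 26*q + 48)/(q*(3*q^2 + 4*q - 4))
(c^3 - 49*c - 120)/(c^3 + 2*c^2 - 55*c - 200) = (c + 3)/(c + 5)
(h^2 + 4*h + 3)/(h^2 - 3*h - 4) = (h + 3)/(h - 4)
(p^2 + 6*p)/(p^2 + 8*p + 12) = p/(p + 2)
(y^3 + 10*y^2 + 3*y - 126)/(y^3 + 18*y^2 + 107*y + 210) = (y - 3)/(y + 5)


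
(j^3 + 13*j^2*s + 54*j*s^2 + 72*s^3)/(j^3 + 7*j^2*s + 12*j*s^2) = (j + 6*s)/j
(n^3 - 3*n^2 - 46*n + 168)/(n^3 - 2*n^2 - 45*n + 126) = (n - 4)/(n - 3)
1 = 1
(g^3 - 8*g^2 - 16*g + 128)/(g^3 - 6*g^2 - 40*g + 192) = (g + 4)/(g + 6)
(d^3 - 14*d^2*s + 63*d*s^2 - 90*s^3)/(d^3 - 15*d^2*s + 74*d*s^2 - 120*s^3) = (-d + 3*s)/(-d + 4*s)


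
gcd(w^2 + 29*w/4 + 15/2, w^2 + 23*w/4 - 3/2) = w + 6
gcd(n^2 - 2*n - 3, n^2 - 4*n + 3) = n - 3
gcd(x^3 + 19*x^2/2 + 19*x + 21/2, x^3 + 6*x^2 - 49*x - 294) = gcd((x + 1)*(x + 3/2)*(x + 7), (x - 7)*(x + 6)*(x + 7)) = x + 7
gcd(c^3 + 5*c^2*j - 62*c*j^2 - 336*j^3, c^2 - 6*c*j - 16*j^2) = c - 8*j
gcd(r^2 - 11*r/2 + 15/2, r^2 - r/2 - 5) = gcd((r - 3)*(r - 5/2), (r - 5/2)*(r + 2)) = r - 5/2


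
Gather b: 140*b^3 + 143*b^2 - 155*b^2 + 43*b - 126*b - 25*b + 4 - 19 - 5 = 140*b^3 - 12*b^2 - 108*b - 20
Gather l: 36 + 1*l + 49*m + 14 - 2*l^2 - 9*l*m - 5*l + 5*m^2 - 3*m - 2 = -2*l^2 + l*(-9*m - 4) + 5*m^2 + 46*m + 48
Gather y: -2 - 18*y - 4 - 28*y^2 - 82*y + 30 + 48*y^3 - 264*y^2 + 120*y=48*y^3 - 292*y^2 + 20*y + 24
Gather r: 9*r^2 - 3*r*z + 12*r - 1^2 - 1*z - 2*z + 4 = 9*r^2 + r*(12 - 3*z) - 3*z + 3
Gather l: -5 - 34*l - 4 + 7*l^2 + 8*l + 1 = 7*l^2 - 26*l - 8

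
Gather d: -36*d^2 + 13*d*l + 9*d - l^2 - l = -36*d^2 + d*(13*l + 9) - l^2 - l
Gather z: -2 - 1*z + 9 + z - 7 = 0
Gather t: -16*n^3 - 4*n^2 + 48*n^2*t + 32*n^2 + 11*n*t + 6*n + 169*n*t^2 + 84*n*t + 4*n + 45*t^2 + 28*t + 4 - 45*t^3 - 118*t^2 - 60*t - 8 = -16*n^3 + 28*n^2 + 10*n - 45*t^3 + t^2*(169*n - 73) + t*(48*n^2 + 95*n - 32) - 4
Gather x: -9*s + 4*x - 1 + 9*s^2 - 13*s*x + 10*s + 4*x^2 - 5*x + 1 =9*s^2 + s + 4*x^2 + x*(-13*s - 1)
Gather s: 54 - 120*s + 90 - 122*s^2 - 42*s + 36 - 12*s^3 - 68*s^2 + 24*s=-12*s^3 - 190*s^2 - 138*s + 180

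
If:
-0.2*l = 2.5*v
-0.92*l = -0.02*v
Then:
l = 0.00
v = 0.00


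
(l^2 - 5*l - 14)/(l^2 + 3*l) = (l^2 - 5*l - 14)/(l*(l + 3))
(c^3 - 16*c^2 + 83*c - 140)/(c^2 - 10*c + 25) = (c^2 - 11*c + 28)/(c - 5)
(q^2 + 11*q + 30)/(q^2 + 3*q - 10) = (q + 6)/(q - 2)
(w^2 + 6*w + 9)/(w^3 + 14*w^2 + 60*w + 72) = (w^2 + 6*w + 9)/(w^3 + 14*w^2 + 60*w + 72)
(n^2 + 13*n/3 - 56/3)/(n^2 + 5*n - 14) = (n - 8/3)/(n - 2)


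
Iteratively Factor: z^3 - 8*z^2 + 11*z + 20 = (z - 5)*(z^2 - 3*z - 4) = (z - 5)*(z + 1)*(z - 4)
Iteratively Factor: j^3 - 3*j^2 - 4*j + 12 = (j - 3)*(j^2 - 4) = (j - 3)*(j - 2)*(j + 2)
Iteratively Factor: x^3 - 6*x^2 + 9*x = (x - 3)*(x^2 - 3*x) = x*(x - 3)*(x - 3)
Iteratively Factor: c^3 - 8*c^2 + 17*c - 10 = (c - 1)*(c^2 - 7*c + 10) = (c - 5)*(c - 1)*(c - 2)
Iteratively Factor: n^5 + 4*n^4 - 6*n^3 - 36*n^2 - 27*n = (n + 3)*(n^4 + n^3 - 9*n^2 - 9*n) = n*(n + 3)*(n^3 + n^2 - 9*n - 9) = n*(n - 3)*(n + 3)*(n^2 + 4*n + 3) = n*(n - 3)*(n + 3)^2*(n + 1)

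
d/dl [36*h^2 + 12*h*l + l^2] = 12*h + 2*l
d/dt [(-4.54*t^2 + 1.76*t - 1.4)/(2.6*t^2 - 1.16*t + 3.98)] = (0.690399999999999*t^2 - 28.8584*t + 5.3808)/(6.76*t^4 - 6.032*t^3 + 22.0416*t^2 - 9.2336*t + 15.8404)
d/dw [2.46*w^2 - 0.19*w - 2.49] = 4.92*w - 0.19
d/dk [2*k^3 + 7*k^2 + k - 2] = 6*k^2 + 14*k + 1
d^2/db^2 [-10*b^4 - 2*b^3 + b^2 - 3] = -120*b^2 - 12*b + 2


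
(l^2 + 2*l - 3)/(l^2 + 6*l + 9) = (l - 1)/(l + 3)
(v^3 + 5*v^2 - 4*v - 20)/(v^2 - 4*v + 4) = (v^2 + 7*v + 10)/(v - 2)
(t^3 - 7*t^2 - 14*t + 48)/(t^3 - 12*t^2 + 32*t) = (t^2 + t - 6)/(t*(t - 4))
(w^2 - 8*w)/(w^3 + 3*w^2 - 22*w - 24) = w*(w - 8)/(w^3 + 3*w^2 - 22*w - 24)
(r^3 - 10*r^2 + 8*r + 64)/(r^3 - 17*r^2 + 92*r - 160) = (r + 2)/(r - 5)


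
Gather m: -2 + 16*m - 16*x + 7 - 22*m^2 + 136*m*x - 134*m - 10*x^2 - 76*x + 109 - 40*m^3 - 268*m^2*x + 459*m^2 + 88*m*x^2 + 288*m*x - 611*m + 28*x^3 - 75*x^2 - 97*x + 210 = -40*m^3 + m^2*(437 - 268*x) + m*(88*x^2 + 424*x - 729) + 28*x^3 - 85*x^2 - 189*x + 324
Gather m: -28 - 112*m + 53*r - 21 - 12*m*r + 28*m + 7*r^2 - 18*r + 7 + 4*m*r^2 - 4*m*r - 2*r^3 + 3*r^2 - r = m*(4*r^2 - 16*r - 84) - 2*r^3 + 10*r^2 + 34*r - 42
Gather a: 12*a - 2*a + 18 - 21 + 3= 10*a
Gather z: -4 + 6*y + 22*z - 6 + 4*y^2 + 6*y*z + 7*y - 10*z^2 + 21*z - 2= 4*y^2 + 13*y - 10*z^2 + z*(6*y + 43) - 12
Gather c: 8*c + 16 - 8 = 8*c + 8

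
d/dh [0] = 0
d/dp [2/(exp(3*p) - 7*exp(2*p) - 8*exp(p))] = 2*(-3*exp(2*p) + 14*exp(p) + 8)*exp(-p)/(-exp(2*p) + 7*exp(p) + 8)^2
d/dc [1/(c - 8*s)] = -1/(c - 8*s)^2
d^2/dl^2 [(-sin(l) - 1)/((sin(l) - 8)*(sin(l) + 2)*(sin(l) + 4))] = (4*sin(l)^7 + 3*sin(l)^6 + 136*sin(l)^5 + 688*sin(l)^4 - 8*sin(l)^3 - 2024*sin(l)^2 + 1440*sin(l) + 2176)/((sin(l) - 8)^3*(sin(l) + 2)^3*(sin(l) + 4)^3)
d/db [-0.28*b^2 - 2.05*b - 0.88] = -0.56*b - 2.05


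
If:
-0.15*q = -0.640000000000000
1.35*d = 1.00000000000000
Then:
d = 0.74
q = 4.27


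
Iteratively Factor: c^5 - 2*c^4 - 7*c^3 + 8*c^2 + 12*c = (c + 1)*(c^4 - 3*c^3 - 4*c^2 + 12*c) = (c + 1)*(c + 2)*(c^3 - 5*c^2 + 6*c) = (c - 2)*(c + 1)*(c + 2)*(c^2 - 3*c) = (c - 3)*(c - 2)*(c + 1)*(c + 2)*(c)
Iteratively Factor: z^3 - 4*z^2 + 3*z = (z - 1)*(z^2 - 3*z) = z*(z - 1)*(z - 3)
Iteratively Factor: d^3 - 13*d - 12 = (d + 3)*(d^2 - 3*d - 4) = (d - 4)*(d + 3)*(d + 1)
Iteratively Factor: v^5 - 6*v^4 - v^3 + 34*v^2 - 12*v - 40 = (v - 5)*(v^4 - v^3 - 6*v^2 + 4*v + 8) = (v - 5)*(v - 2)*(v^3 + v^2 - 4*v - 4) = (v - 5)*(v - 2)*(v + 2)*(v^2 - v - 2) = (v - 5)*(v - 2)*(v + 1)*(v + 2)*(v - 2)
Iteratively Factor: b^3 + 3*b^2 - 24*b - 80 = (b + 4)*(b^2 - b - 20) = (b + 4)^2*(b - 5)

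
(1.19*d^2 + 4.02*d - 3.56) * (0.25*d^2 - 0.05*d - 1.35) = 0.2975*d^4 + 0.9455*d^3 - 2.6975*d^2 - 5.249*d + 4.806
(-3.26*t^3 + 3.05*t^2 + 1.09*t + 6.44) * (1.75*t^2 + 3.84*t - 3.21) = -5.705*t^5 - 7.1809*t^4 + 24.0841*t^3 + 5.6651*t^2 + 21.2307*t - 20.6724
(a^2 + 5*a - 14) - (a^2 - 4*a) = 9*a - 14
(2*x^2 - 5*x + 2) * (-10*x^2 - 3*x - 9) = -20*x^4 + 44*x^3 - 23*x^2 + 39*x - 18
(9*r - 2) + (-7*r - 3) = 2*r - 5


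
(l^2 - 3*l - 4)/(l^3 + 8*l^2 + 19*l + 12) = (l - 4)/(l^2 + 7*l + 12)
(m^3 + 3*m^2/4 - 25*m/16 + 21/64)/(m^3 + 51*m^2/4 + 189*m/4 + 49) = (m^2 - m + 3/16)/(m^2 + 11*m + 28)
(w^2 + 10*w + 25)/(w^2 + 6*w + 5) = (w + 5)/(w + 1)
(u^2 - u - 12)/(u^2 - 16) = (u + 3)/(u + 4)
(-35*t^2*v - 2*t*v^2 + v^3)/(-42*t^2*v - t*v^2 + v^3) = (5*t + v)/(6*t + v)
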